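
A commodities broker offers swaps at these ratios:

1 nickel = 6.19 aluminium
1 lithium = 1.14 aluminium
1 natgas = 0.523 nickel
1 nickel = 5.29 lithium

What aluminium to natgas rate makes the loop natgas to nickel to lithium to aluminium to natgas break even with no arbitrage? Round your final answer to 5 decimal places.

0.31706

Known legs of the cycle: 0.523 × 5.29 × 1.14 = 3.1540038
For no arbitrage the full-cycle product must be 1, so the missing rate is 1 / 3.1540038 ≈ 0.3170573.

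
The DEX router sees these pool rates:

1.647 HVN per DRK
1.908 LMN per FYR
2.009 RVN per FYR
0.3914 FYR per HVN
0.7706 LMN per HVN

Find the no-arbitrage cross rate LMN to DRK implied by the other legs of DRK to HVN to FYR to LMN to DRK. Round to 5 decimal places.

Known legs of the cycle: 1.647 × 0.3914 × 1.908 = 1.2299651064
For no arbitrage the full-cycle product must be 1, so the missing rate is 1 / 1.2299651064 ≈ 0.8130312.

0.81303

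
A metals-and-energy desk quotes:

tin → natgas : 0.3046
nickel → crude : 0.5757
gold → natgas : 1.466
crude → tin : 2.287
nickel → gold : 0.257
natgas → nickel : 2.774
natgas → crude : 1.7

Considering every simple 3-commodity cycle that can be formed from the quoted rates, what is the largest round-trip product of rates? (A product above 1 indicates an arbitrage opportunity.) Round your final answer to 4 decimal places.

1.1843

crude→tin→natgas→crude: 2.287 × 0.3046 × 1.7 = 1.18425
nickel→gold→natgas→nickel: 0.257 × 1.466 × 2.774 = 1.04514
Maximum is crude→tin→natgas→crude at 1.1843; arbitrage exists.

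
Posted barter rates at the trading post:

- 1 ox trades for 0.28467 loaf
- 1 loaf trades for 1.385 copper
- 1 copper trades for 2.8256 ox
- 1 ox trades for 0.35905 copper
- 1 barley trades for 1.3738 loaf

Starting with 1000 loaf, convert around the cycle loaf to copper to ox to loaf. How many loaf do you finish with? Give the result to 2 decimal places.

1114.04

1000 loaf × 1.385 = 1385 copper
1385 copper × 2.8256 = 3913.456 ox
3913.456 ox × 0.28467 = 1114.04351952 loaf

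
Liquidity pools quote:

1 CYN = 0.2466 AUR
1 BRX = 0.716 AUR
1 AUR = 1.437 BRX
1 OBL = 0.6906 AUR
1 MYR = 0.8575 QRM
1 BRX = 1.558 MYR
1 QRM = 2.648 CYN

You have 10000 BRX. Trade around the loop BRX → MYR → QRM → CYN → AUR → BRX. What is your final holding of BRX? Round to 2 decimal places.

12536.30

10000 BRX × 1.558 = 15580 MYR
15580 MYR × 0.8575 = 13359.85 QRM
13359.85 QRM × 2.648 = 35376.8828 CYN
35376.8828 CYN × 0.2466 = 8723.93929848 AUR
8723.93929848 AUR × 1.437 = 12536.30077191576 BRX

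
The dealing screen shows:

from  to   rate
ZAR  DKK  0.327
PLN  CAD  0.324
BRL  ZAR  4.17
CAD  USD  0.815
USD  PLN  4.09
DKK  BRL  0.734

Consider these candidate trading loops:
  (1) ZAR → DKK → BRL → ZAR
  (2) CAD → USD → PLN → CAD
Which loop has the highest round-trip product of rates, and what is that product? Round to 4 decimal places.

(1) 0.327 × 0.734 × 4.17 = 1.00088
(2) 0.815 × 4.09 × 0.324 = 1.08001
Highest is cycle (2) at 1.0800 (>1, arbitrage).

1.0800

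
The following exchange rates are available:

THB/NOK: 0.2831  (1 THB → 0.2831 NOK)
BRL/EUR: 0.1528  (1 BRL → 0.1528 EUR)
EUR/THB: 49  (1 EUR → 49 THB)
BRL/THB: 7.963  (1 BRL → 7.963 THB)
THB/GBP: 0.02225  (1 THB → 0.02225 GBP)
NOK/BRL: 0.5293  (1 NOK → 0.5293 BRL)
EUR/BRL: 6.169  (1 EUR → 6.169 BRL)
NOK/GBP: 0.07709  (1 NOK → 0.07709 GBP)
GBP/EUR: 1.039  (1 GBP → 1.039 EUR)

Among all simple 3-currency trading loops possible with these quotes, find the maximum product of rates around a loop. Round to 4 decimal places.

1.1932

NOK→BRL→THB→NOK: 0.5293 × 7.963 × 0.2831 = 1.19321
GBP→EUR→THB→GBP: 1.039 × 49 × 0.02225 = 1.13277
Maximum is NOK→BRL→THB→NOK at 1.1932; arbitrage exists.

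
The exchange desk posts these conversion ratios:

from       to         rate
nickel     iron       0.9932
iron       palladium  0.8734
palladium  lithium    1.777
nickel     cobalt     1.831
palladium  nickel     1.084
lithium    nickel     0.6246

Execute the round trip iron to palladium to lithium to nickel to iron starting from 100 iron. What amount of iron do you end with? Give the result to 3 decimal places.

100 iron × 0.8734 = 87.34 palladium
87.34 palladium × 1.777 = 155.20318 lithium
155.20318 lithium × 0.6246 = 96.939906228 nickel
96.939906228 nickel × 0.9932 = 96.2807148656496 iron

96.281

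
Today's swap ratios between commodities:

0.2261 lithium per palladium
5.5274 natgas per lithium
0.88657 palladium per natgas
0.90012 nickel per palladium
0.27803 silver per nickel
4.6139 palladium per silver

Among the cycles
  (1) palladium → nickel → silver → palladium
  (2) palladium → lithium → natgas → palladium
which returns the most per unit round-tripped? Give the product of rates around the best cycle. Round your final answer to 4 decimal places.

1.1547

(1) 0.90012 × 0.27803 × 4.6139 = 1.15468
(2) 0.2261 × 5.5274 × 0.88657 = 1.10799
Highest is cycle (1) at 1.1547 (>1, arbitrage).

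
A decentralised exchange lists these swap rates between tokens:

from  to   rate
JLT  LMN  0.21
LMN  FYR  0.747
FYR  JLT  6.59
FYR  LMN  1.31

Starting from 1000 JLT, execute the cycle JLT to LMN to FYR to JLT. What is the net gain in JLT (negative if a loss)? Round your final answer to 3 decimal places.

33.773

1000 JLT × 0.21 = 210 LMN
210 LMN × 0.747 = 156.87 FYR
156.87 FYR × 6.59 = 1033.7733 JLT
Net change: 1033.7733 − 1000 = 33.7733 JLT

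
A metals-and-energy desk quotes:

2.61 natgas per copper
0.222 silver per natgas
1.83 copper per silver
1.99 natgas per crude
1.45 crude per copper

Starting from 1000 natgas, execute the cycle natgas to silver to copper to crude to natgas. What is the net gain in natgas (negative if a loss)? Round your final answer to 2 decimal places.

172.26

1000 natgas × 0.222 = 222 silver
222 silver × 1.83 = 406.26 copper
406.26 copper × 1.45 = 589.077 crude
589.077 crude × 1.99 = 1172.26323 natgas
Net change: 1172.26323 − 1000 = 172.26323 natgas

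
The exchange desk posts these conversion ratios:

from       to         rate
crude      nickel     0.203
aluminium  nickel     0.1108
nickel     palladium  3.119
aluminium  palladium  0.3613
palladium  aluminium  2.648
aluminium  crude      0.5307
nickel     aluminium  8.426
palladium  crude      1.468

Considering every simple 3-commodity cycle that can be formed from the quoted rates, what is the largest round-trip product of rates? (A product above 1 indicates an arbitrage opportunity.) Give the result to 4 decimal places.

nickel→palladium→crude→nickel: 3.119 × 1.468 × 0.203 = 0.92947
nickel→palladium→aluminium→nickel: 3.119 × 2.648 × 0.1108 = 0.91511
nickel→aluminium→crude→nickel: 8.426 × 0.5307 × 0.203 = 0.90775
Maximum is nickel→palladium→crude→nickel at 0.9295; no arbitrage — every cycle loses value.

0.9295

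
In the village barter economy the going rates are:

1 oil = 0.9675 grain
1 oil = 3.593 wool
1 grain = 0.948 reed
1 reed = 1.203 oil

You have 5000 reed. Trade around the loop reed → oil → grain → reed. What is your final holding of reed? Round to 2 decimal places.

5516.90

5000 reed × 1.203 = 6015 oil
6015 oil × 0.9675 = 5819.5125 grain
5819.5125 grain × 0.948 = 5516.89785 reed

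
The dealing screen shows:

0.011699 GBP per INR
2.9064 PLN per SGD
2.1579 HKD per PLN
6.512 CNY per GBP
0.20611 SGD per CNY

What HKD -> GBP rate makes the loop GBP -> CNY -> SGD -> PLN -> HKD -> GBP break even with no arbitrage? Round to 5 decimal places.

Known legs of the cycle: 6.512 × 0.20611 × 2.9064 × 2.1579 = 8.4178300819358592
For no arbitrage the full-cycle product must be 1, so the missing rate is 1 / 8.4178300819358592 ≈ 0.1187955.

0.11880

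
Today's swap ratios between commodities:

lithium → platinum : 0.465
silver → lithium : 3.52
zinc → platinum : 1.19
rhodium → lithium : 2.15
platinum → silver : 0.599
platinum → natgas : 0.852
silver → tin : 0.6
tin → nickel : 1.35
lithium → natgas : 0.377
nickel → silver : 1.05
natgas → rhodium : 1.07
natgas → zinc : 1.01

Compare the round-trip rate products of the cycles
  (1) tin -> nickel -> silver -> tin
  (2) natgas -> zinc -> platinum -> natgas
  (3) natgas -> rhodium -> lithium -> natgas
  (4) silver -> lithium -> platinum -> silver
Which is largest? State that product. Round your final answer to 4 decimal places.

(1) 1.35 × 1.05 × 0.6 = 0.85050
(2) 1.01 × 1.19 × 0.852 = 1.02402
(3) 1.07 × 2.15 × 0.377 = 0.86729
(4) 3.52 × 0.465 × 0.599 = 0.98044
Highest is cycle (2) at 1.0240 (>1, arbitrage).

1.0240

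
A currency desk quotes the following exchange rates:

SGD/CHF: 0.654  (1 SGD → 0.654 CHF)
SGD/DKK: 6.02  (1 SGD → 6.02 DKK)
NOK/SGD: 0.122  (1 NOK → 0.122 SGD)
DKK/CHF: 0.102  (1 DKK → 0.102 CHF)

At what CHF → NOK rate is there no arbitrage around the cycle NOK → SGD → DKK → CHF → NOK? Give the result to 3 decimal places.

Known legs of the cycle: 0.122 × 6.02 × 0.102 = 0.07491288
For no arbitrage the full-cycle product must be 1, so the missing rate is 1 / 0.07491288 ≈ 13.34884.

13.349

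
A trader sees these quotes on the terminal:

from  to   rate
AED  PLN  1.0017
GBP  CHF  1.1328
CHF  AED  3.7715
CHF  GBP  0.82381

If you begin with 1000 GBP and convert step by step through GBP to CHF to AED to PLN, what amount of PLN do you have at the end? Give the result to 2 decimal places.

4279.62

1000 GBP × 1.1328 = 1132.8 CHF
1132.8 CHF × 3.7715 = 4272.3552 AED
4272.3552 AED × 1.0017 = 4279.61820384 PLN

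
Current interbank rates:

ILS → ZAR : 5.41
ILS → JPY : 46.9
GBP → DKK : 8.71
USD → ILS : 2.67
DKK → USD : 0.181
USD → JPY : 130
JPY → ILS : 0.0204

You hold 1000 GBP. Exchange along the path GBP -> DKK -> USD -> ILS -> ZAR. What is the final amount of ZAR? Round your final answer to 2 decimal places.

1000 GBP × 8.71 = 8710 DKK
8710 DKK × 0.181 = 1576.51 USD
1576.51 USD × 2.67 = 4209.2817 ILS
4209.2817 ILS × 5.41 = 22772.213997 ZAR

22772.21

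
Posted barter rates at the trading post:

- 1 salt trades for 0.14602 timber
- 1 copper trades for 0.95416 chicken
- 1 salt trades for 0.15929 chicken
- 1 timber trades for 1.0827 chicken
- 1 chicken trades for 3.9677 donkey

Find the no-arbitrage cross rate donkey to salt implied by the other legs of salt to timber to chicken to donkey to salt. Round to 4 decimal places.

1.5942

Known legs of the cycle: 0.14602 × 1.0827 × 3.9677 = 0.6272769199158
For no arbitrage the full-cycle product must be 1, so the missing rate is 1 / 0.6272769199158 ≈ 1.594192.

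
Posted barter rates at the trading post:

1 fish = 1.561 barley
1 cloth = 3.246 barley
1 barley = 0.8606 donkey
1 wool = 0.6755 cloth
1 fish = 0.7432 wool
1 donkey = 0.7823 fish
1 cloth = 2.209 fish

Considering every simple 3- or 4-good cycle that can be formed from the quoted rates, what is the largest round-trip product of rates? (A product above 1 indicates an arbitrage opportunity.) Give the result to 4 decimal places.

fish→wool→cloth→fish: 0.7432 × 0.6755 × 2.209 = 1.10899
fish→barley→donkey→fish: 1.561 × 0.8606 × 0.7823 = 1.05094
Maximum is fish→wool→cloth→fish at 1.1090; arbitrage exists.

1.1090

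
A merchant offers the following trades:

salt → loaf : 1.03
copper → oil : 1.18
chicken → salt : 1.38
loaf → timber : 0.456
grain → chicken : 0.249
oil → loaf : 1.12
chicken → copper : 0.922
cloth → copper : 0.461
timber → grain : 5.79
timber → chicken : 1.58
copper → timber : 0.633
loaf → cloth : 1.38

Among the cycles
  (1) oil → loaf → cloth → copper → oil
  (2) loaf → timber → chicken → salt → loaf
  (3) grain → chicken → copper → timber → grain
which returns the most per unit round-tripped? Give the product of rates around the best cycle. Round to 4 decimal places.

(1) 1.12 × 1.38 × 0.461 × 1.18 = 0.84078
(2) 0.456 × 1.58 × 1.38 × 1.03 = 1.02409
(3) 0.249 × 0.922 × 0.633 × 5.79 = 0.84142
Highest is cycle (2) at 1.0241 (>1, arbitrage).

1.0241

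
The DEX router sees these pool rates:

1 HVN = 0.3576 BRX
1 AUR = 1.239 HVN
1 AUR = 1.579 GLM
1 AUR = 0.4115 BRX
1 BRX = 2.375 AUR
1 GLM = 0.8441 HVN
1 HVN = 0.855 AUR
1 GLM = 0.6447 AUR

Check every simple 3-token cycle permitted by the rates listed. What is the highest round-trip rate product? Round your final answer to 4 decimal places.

1.1396

AUR→GLM→HVN→AUR: 1.579 × 0.8441 × 0.855 = 1.13957
AUR→HVN→BRX→AUR: 1.239 × 0.3576 × 2.375 = 1.05228
Maximum is AUR→GLM→HVN→AUR at 1.1396; arbitrage exists.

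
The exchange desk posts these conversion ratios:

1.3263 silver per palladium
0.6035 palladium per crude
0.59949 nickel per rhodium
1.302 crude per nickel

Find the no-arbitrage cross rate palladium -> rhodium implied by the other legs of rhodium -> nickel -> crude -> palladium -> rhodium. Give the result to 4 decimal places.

2.1229

Known legs of the cycle: 0.59949 × 1.302 × 0.6035 = 0.47105346393
For no arbitrage the full-cycle product must be 1, so the missing rate is 1 / 0.47105346393 ≈ 2.122901.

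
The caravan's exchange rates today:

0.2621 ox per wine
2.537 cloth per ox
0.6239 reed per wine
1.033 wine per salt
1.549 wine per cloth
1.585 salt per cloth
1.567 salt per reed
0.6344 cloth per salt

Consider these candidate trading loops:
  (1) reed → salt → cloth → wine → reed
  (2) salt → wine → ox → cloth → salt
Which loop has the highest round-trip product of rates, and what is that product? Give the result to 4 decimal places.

1.0887

(1) 1.567 × 0.6344 × 1.549 × 0.6239 = 0.96072
(2) 1.033 × 0.2621 × 2.537 × 1.585 = 1.08872
Highest is cycle (2) at 1.0887 (>1, arbitrage).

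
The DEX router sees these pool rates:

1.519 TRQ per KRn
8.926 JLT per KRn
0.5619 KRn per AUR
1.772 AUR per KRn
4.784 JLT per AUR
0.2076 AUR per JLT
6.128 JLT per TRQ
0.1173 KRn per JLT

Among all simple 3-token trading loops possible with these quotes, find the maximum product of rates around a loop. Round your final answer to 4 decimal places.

KRn→TRQ→JLT→KRn: 1.519 × 6.128 × 0.1173 = 1.09188
KRn→JLT→AUR→KRn: 8.926 × 0.2076 × 0.5619 = 1.04122
KRn→AUR→JLT→KRn: 1.772 × 4.784 × 0.1173 = 0.99438
Maximum is KRn→TRQ→JLT→KRn at 1.0919; arbitrage exists.

1.0919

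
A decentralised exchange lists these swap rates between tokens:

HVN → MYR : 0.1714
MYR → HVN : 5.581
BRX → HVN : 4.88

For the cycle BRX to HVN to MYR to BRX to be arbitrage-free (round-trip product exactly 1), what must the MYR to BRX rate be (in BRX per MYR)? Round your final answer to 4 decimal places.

Known legs of the cycle: 4.88 × 0.1714 = 0.836432
For no arbitrage the full-cycle product must be 1, so the missing rate is 1 / 0.836432 ≈ 1.195554.

1.1956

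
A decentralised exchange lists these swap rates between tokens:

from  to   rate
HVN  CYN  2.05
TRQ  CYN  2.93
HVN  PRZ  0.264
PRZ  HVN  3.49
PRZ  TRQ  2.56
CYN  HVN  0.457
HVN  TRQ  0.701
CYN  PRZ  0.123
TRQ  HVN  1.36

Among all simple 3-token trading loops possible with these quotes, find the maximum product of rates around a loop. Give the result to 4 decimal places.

0.9386

CYN→HVN→TRQ→CYN: 0.457 × 0.701 × 2.93 = 0.93865
CYN→PRZ→TRQ→CYN: 0.123 × 2.56 × 2.93 = 0.92260
TRQ→HVN→PRZ→TRQ: 1.36 × 0.264 × 2.56 = 0.91914
CYN→PRZ→HVN→CYN: 0.123 × 3.49 × 2.05 = 0.88000
Maximum is CYN→HVN→TRQ→CYN at 0.9386; no arbitrage — every cycle loses value.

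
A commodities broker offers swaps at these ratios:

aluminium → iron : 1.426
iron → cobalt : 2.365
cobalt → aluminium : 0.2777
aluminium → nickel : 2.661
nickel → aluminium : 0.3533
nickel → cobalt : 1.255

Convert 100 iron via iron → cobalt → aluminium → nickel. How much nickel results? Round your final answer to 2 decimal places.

174.76

100 iron × 2.365 = 236.5 cobalt
236.5 cobalt × 0.2777 = 65.67605 aluminium
65.67605 aluminium × 2.661 = 174.76396905 nickel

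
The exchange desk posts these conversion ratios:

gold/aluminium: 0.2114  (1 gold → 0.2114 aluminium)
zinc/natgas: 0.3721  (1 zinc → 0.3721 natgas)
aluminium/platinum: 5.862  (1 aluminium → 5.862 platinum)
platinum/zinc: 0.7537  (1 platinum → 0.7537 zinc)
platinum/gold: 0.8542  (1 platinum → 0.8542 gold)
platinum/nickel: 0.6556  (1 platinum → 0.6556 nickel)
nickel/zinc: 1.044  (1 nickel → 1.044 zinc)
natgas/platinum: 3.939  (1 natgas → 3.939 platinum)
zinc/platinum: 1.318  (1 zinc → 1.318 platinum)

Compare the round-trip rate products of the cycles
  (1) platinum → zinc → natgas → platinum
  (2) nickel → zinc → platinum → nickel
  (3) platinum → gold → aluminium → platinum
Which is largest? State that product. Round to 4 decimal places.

(1) 0.7537 × 0.3721 × 3.939 = 1.10470
(2) 1.044 × 1.318 × 0.6556 = 0.90210
(3) 0.8542 × 0.2114 × 5.862 = 1.05855
Highest is cycle (1) at 1.1047 (>1, arbitrage).

1.1047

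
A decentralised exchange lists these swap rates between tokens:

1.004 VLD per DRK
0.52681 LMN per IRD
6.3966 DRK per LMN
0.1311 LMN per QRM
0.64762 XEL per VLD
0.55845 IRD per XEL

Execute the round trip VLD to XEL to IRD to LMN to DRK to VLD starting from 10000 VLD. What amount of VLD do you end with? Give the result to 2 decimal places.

10000 VLD × 0.64762 = 6476.2 XEL
6476.2 XEL × 0.55845 = 3616.63389 IRD
3616.63389 IRD × 0.52681 = 1905.2788995909 LMN
1905.2788995909 LMN × 6.3966 = 12187.30700912315094 DRK
12187.30700912315094 DRK × 1.004 = 12236.05623715964354376 VLD

12236.06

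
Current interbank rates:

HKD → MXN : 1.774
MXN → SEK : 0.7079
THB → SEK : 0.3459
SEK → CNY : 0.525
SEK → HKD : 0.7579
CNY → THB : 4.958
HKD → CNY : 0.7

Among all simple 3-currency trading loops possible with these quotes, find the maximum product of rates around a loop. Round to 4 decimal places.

0.9518

MXN→SEK→HKD→MXN: 0.7079 × 0.7579 × 1.774 = 0.95178
CNY→THB→SEK→CNY: 4.958 × 0.3459 × 0.525 = 0.90036
Maximum is MXN→SEK→HKD→MXN at 0.9518; no arbitrage — every cycle loses value.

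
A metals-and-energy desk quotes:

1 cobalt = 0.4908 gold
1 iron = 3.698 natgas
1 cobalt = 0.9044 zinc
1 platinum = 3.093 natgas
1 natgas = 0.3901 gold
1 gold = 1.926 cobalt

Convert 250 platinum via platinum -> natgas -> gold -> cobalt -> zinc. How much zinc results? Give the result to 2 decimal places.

525.43

250 platinum × 3.093 = 773.25 natgas
773.25 natgas × 0.3901 = 301.644825 gold
301.644825 gold × 1.926 = 580.96793295 cobalt
580.96793295 cobalt × 0.9044 = 525.42739855998 zinc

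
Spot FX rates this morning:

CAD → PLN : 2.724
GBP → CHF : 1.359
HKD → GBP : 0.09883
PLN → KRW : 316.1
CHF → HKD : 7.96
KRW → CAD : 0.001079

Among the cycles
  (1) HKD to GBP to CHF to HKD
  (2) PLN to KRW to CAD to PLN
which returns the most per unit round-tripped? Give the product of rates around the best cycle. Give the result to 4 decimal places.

1.0691

(1) 0.09883 × 1.359 × 7.96 = 1.06911
(2) 316.1 × 0.001079 × 2.724 = 0.92908
Highest is cycle (1) at 1.0691 (>1, arbitrage).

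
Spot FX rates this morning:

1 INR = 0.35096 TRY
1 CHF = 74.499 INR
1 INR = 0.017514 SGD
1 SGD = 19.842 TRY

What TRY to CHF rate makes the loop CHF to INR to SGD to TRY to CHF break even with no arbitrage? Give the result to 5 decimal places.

0.03863

Known legs of the cycle: 74.499 × 0.017514 × 19.842 = 25.889355193212
For no arbitrage the full-cycle product must be 1, so the missing rate is 1 / 25.889355193212 ≈ 0.0386259.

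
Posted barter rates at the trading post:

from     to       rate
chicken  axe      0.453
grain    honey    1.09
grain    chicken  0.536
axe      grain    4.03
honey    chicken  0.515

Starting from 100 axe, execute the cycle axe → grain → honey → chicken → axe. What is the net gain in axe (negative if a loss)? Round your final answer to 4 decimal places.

2.4795

100 axe × 4.03 = 403 grain
403 grain × 1.09 = 439.27 honey
439.27 honey × 0.515 = 226.22405 chicken
226.22405 chicken × 0.453 = 102.47949465 axe
Net change: 102.47949465 − 100 = 2.47949465 axe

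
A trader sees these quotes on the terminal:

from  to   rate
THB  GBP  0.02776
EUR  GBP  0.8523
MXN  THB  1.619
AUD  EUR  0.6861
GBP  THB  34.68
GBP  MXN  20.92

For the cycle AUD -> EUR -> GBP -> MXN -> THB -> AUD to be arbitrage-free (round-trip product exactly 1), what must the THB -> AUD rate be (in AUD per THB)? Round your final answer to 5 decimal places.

0.05049

Known legs of the cycle: 0.6861 × 0.8523 × 20.92 × 1.619 = 19.8056197493244
For no arbitrage the full-cycle product must be 1, so the missing rate is 1 / 19.8056197493244 ≈ 0.0504907.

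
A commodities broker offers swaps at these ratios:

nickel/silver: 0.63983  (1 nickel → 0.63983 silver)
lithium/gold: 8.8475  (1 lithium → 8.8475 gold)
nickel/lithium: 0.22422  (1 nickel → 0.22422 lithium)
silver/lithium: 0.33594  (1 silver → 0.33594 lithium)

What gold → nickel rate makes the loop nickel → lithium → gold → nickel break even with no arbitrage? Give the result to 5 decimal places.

0.50409

Known legs of the cycle: 0.22422 × 8.8475 = 1.98378645
For no arbitrage the full-cycle product must be 1, so the missing rate is 1 / 1.98378645 ≈ 0.5040865.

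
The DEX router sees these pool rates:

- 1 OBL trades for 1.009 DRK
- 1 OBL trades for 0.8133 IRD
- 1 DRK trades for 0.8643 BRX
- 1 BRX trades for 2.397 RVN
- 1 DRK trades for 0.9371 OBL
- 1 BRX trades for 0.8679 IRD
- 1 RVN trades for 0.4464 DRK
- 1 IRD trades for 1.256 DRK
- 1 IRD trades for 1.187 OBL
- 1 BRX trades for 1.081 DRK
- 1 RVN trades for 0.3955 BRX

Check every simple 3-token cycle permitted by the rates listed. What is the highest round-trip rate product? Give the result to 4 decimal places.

0.9573

OBL→IRD→DRK→OBL: 0.8133 × 1.256 × 0.9371 = 0.95725
BRX→IRD→DRK→BRX: 0.8679 × 1.256 × 0.8643 = 0.94216
BRX→RVN→DRK→BRX: 2.397 × 0.4464 × 0.8643 = 0.92482
Maximum is OBL→IRD→DRK→OBL at 0.9573; no arbitrage — every cycle loses value.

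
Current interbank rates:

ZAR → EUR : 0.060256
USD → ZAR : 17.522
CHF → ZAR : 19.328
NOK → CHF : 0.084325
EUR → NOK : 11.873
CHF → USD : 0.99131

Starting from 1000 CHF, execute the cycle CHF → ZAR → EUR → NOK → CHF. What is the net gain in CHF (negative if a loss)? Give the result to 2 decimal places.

1000 CHF × 19.328 = 19328 ZAR
19328 ZAR × 0.060256 = 1164.627968 EUR
1164.627968 EUR × 11.873 = 13827.627864064 NOK
13827.627864064 NOK × 0.084325 = 1166.0147196371968 CHF
Net change: 1166.0147196371968 − 1000 = 166.0147196371968 CHF

166.01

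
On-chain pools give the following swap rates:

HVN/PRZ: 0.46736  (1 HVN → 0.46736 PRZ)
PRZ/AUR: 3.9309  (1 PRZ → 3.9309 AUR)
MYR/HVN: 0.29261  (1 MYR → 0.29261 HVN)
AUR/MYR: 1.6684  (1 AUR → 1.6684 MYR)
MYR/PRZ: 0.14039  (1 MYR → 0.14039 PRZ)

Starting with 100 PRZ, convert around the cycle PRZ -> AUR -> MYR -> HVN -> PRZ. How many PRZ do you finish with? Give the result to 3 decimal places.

100 PRZ × 3.9309 = 393.09 AUR
393.09 AUR × 1.6684 = 655.831356 MYR
655.831356 MYR × 0.29261 = 191.90281307916 HVN
191.90281307916 HVN × 0.46736 = 89.6876987206762176 PRZ

89.688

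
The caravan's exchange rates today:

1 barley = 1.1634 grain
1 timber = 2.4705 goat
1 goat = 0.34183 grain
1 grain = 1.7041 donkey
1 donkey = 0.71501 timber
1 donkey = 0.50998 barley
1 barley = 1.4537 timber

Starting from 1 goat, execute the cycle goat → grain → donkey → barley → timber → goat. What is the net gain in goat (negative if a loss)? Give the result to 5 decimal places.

1 goat × 0.34183 = 0.34183 grain
0.34183 grain × 1.7041 = 0.582512503 donkey
0.582512503 donkey × 0.50998 = 0.29706972627994 barley
0.29706972627994 barley × 1.4537 = 0.431850261093148778 timber
0.431850261093148778 timber × 2.4705 = 1.066886070030624056049 goat
Net change: 1.066886070030624056049 − 1 = 0.066886070030624056049 goat

0.06689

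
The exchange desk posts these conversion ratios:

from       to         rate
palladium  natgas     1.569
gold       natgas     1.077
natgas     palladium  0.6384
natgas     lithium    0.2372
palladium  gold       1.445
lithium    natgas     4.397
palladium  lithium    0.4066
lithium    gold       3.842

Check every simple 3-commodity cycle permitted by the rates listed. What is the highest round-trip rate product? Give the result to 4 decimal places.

natgas→palladium→lithium→natgas: 0.6384 × 0.4066 × 4.397 = 1.14134
natgas→palladium→gold→natgas: 0.6384 × 1.445 × 1.077 = 0.99352
natgas→lithium→gold→natgas: 0.2372 × 3.842 × 1.077 = 0.98149
Maximum is natgas→palladium→lithium→natgas at 1.1413; arbitrage exists.

1.1413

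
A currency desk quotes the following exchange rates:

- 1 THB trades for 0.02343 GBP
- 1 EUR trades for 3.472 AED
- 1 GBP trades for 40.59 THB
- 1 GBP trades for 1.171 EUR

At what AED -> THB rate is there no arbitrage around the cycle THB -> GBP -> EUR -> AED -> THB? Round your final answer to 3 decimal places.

10.498

Known legs of the cycle: 0.02343 × 1.171 × 3.472 = 0.09525963216
For no arbitrage the full-cycle product must be 1, so the missing rate is 1 / 0.09525963216 ≈ 10.49763.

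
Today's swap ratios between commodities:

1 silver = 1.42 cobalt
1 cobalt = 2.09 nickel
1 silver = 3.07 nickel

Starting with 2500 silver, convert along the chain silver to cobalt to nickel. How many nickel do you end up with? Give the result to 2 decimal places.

7419.50

2500 silver × 1.42 = 3550 cobalt
3550 cobalt × 2.09 = 7419.5 nickel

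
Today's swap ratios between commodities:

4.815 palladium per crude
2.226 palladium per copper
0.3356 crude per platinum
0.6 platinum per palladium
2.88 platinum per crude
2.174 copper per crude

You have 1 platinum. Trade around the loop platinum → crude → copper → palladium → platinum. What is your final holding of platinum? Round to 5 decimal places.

0.97445

1 platinum × 0.3356 = 0.3356 crude
0.3356 crude × 2.174 = 0.7295944 copper
0.7295944 copper × 2.226 = 1.6240771344 palladium
1.6240771344 palladium × 0.6 = 0.97444628064 platinum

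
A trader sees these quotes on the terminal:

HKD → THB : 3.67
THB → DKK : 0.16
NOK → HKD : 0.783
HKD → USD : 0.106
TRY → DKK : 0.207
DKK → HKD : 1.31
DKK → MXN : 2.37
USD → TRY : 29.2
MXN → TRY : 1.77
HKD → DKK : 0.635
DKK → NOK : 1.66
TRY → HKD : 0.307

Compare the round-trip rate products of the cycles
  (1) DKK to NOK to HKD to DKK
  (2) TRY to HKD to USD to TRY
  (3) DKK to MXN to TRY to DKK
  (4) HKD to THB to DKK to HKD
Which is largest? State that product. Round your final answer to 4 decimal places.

0.9502

(1) 1.66 × 0.783 × 0.635 = 0.82536
(2) 0.307 × 0.106 × 29.2 = 0.95023
(3) 2.37 × 1.77 × 0.207 = 0.86834
(4) 3.67 × 0.16 × 1.31 = 0.76923
Highest is cycle (2) at 0.9502 (≤1, no arbitrage).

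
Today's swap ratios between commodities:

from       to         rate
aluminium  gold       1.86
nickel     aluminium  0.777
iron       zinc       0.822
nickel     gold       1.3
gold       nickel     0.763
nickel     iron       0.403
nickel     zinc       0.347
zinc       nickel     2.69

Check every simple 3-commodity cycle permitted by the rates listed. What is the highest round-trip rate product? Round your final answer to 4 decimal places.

nickel→aluminium→gold→nickel: 0.777 × 1.86 × 0.763 = 1.10270
nickel→iron→zinc→nickel: 0.403 × 0.822 × 2.69 = 0.89111
Maximum is nickel→aluminium→gold→nickel at 1.1027; arbitrage exists.

1.1027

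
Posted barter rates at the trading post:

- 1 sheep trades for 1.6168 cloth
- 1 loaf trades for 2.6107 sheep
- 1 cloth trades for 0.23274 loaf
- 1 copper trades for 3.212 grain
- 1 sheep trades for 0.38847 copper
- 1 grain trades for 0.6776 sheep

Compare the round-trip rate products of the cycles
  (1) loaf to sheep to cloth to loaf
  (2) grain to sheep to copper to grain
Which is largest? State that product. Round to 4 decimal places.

0.9824

(1) 2.6107 × 1.6168 × 0.23274 = 0.98239
(2) 0.6776 × 0.38847 × 3.212 = 0.84549
Highest is cycle (1) at 0.9824 (≤1, no arbitrage).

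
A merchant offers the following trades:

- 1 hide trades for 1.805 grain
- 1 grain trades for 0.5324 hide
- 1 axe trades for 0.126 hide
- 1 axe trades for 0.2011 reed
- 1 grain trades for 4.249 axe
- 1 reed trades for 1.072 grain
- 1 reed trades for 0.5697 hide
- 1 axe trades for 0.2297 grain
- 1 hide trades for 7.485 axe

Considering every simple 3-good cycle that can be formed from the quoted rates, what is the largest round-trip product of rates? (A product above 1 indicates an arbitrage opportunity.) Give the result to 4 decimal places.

0.9664

hide→grain→axe→hide: 1.805 × 4.249 × 0.126 = 0.96635
axe→reed→grain→axe: 0.2011 × 1.072 × 4.249 = 0.91600
hide→axe→grain→hide: 7.485 × 0.2297 × 0.5324 = 0.91536
hide→axe→reed→hide: 7.485 × 0.2011 × 0.5697 = 0.85753
Maximum is hide→grain→axe→hide at 0.9664; no arbitrage — every cycle loses value.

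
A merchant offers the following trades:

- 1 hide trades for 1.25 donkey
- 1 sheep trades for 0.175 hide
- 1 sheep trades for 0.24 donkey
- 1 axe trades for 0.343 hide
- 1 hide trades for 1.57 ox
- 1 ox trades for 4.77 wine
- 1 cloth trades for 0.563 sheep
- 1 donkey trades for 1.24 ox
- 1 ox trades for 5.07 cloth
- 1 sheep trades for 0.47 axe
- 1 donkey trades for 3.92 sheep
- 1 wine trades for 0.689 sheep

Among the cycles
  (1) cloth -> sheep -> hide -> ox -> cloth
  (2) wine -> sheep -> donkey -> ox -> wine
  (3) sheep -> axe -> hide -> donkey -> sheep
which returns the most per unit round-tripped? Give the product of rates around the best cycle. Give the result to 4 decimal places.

0.9781

(1) 0.563 × 0.175 × 1.57 × 5.07 = 0.78425
(2) 0.689 × 0.24 × 1.24 × 4.77 = 0.97807
(3) 0.47 × 0.343 × 1.25 × 3.92 = 0.78993
Highest is cycle (2) at 0.9781 (≤1, no arbitrage).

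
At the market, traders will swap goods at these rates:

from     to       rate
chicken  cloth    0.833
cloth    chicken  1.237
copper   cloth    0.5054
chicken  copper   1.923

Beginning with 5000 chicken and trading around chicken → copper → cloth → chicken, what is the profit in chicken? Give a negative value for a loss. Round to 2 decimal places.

5000 chicken × 1.923 = 9615 copper
9615 copper × 0.5054 = 4859.421 cloth
4859.421 cloth × 1.237 = 6011.103777 chicken
Net change: 6011.103777 − 5000 = 1011.103777 chicken

1011.10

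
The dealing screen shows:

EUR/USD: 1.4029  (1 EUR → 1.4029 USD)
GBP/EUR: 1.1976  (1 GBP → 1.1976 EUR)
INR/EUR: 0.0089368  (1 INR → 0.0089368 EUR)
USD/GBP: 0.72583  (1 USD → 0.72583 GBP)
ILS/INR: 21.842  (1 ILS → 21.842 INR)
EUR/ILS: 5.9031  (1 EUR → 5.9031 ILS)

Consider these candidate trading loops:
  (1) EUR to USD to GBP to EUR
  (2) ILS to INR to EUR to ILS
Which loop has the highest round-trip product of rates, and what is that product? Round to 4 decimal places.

1.2195

(1) 1.4029 × 0.72583 × 1.1976 = 1.21948
(2) 21.842 × 0.0089368 × 5.9031 = 1.15227
Highest is cycle (1) at 1.2195 (>1, arbitrage).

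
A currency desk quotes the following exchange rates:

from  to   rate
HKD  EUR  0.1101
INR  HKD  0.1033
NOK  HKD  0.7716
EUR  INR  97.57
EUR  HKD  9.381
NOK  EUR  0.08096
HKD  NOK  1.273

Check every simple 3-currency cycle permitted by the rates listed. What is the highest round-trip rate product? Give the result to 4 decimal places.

HKD→EUR→INR→HKD: 0.1101 × 97.57 × 0.1033 = 1.10970
NOK→EUR→HKD→NOK: 0.08096 × 9.381 × 1.273 = 0.96683
Maximum is HKD→EUR→INR→HKD at 1.1097; arbitrage exists.

1.1097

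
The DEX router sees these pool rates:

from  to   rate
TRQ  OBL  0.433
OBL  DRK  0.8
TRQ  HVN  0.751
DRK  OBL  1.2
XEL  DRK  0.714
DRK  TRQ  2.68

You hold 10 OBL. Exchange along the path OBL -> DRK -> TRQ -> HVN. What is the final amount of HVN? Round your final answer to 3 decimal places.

16.101

10 OBL × 0.8 = 8 DRK
8 DRK × 2.68 = 21.44 TRQ
21.44 TRQ × 0.751 = 16.10144 HVN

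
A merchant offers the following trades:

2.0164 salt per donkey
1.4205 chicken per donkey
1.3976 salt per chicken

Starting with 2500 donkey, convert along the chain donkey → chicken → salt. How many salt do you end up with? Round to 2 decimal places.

2500 donkey × 1.4205 = 3551.25 chicken
3551.25 chicken × 1.3976 = 4963.227 salt

4963.23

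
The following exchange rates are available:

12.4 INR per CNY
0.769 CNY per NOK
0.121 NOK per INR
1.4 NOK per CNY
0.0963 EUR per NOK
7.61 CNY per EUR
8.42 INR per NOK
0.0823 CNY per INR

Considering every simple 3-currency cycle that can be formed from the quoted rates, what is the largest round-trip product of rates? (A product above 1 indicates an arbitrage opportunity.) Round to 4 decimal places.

1.1538

NOK→CNY→INR→NOK: 0.769 × 12.4 × 0.121 = 1.15381
EUR→CNY→NOK→EUR: 7.61 × 1.4 × 0.0963 = 1.02598
NOK→INR→CNY→NOK: 8.42 × 0.0823 × 1.4 = 0.97015
Maximum is NOK→CNY→INR→NOK at 1.1538; arbitrage exists.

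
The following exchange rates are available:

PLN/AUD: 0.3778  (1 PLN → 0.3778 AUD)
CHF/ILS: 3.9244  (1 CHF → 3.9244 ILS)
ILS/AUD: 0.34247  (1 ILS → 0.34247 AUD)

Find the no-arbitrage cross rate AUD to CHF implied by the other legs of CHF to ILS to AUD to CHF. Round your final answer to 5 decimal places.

0.74405

Known legs of the cycle: 3.9244 × 0.34247 = 1.343989268
For no arbitrage the full-cycle product must be 1, so the missing rate is 1 / 1.343989268 ≈ 0.7440536.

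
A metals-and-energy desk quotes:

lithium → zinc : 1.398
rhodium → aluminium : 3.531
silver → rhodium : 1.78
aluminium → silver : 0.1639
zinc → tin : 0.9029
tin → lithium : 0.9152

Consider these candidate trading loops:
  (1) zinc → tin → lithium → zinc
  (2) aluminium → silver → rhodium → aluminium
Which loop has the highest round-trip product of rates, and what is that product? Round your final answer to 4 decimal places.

(1) 0.9029 × 0.9152 × 1.398 = 1.15522
(2) 0.1639 × 1.78 × 3.531 = 1.03014
Highest is cycle (1) at 1.1552 (>1, arbitrage).

1.1552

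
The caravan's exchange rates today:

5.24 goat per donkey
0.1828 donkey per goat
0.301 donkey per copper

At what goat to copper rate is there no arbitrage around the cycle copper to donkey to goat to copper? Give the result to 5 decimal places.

Known legs of the cycle: 0.301 × 5.24 = 1.57724
For no arbitrage the full-cycle product must be 1, so the missing rate is 1 / 1.57724 ≈ 0.6340189.

0.63402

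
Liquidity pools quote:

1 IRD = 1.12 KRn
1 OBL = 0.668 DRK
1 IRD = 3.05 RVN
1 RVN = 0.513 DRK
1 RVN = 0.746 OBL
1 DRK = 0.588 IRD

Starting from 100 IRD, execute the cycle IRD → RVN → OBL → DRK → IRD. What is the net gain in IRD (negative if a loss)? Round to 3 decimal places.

-10.630

100 IRD × 3.05 = 305 RVN
305 RVN × 0.746 = 227.53 OBL
227.53 OBL × 0.668 = 151.99004 DRK
151.99004 DRK × 0.588 = 89.37014352 IRD
Net change: 89.37014352 − 100 = -10.62985648 IRD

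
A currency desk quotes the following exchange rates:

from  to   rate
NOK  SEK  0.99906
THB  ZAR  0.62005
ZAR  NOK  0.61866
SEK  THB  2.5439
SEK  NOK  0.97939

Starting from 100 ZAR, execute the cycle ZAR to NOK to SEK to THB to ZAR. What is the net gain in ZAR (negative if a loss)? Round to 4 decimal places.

100 ZAR × 0.61866 = 61.866 NOK
61.866 NOK × 0.99906 = 61.80784596 SEK
61.80784596 SEK × 2.5439 = 157.232979337644 THB
157.232979337644 THB × 0.62005 = 97.4923088383061622 ZAR
Net change: 97.4923088383061622 − 100 = -2.5076911616938378 ZAR

-2.5077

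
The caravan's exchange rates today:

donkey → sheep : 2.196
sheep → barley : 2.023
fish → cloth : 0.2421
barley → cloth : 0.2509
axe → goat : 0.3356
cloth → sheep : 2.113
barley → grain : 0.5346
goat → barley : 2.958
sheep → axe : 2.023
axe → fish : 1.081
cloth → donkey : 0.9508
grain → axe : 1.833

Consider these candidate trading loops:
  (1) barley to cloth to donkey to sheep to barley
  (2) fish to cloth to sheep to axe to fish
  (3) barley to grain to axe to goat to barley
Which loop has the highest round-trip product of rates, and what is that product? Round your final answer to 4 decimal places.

(1) 0.2509 × 0.9508 × 2.196 × 2.023 = 1.05979
(2) 0.2421 × 2.113 × 2.023 × 1.081 = 1.11871
(3) 0.5346 × 1.833 × 0.3356 × 2.958 = 0.97277
Highest is cycle (2) at 1.1187 (>1, arbitrage).

1.1187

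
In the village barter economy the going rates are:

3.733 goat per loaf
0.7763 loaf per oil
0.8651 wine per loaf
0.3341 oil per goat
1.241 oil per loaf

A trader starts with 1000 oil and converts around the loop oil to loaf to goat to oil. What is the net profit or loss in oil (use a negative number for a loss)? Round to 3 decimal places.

-31.802

1000 oil × 0.7763 = 776.3 loaf
776.3 loaf × 3.733 = 2897.9279 goat
2897.9279 goat × 0.3341 = 968.19771139 oil
Net change: 968.19771139 − 1000 = -31.80228861 oil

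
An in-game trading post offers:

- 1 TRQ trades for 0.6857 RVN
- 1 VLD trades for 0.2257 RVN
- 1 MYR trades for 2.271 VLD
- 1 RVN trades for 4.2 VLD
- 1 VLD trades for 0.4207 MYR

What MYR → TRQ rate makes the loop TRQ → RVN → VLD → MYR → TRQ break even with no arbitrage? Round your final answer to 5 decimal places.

0.82536

Known legs of the cycle: 0.6857 × 4.2 × 0.4207 = 1.211590758
For no arbitrage the full-cycle product must be 1, so the missing rate is 1 / 1.211590758 ≈ 0.8253612.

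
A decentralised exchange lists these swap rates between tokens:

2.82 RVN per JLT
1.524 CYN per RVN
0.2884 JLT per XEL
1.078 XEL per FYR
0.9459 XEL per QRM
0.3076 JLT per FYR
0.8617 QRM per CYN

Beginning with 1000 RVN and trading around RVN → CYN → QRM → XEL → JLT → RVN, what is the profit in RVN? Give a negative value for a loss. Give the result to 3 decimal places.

1000 RVN × 1.524 = 1524 CYN
1524 CYN × 0.8617 = 1313.2308 QRM
1313.2308 QRM × 0.9459 = 1242.18501372 XEL
1242.18501372 XEL × 0.2884 = 358.246157956848 JLT
358.246157956848 JLT × 2.82 = 1010.25416543831136 RVN
Net change: 1010.25416543831136 − 1000 = 10.25416543831136 RVN

10.254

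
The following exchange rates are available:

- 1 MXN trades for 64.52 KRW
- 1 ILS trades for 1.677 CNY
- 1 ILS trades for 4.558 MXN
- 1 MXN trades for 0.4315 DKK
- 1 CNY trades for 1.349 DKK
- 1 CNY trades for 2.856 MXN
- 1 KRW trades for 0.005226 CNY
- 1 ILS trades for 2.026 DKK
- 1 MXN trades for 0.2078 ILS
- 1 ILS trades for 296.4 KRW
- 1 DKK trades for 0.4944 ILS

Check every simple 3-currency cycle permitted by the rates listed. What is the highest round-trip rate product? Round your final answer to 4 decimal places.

1.1185

DKK→ILS→CNY→DKK: 0.4944 × 1.677 × 1.349 = 1.11847
ILS→CNY→MXN→ILS: 1.677 × 2.856 × 0.2078 = 0.99526
DKK→ILS→MXN→DKK: 0.4944 × 4.558 × 0.4315 = 0.97237
CNY→MXN→KRW→CNY: 2.856 × 64.52 × 0.005226 = 0.96299
Maximum is DKK→ILS→CNY→DKK at 1.1185; arbitrage exists.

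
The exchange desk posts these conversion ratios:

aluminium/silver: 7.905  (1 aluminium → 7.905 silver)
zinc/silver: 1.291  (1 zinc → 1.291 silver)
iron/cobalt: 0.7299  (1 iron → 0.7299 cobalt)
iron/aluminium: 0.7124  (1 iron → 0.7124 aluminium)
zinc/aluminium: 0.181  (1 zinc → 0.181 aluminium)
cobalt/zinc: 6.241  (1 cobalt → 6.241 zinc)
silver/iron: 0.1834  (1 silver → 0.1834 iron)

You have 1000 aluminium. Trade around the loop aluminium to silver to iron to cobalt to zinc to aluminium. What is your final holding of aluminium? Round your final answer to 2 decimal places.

1195.36

1000 aluminium × 7.905 = 7905 silver
7905 silver × 0.1834 = 1449.777 iron
1449.777 iron × 0.7299 = 1058.1922323 cobalt
1058.1922323 cobalt × 6.241 = 6604.1777217843 zinc
6604.1777217843 zinc × 0.181 = 1195.3561676429583 aluminium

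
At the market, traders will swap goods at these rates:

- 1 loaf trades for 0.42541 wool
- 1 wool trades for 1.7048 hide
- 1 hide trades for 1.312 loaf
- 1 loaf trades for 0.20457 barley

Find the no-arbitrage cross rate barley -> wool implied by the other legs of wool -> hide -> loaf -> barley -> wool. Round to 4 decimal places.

2.1855

Known legs of the cycle: 1.7048 × 1.312 × 0.20457 = 0.457561228032
For no arbitrage the full-cycle product must be 1, so the missing rate is 1 / 0.457561228032 ≈ 2.185500.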